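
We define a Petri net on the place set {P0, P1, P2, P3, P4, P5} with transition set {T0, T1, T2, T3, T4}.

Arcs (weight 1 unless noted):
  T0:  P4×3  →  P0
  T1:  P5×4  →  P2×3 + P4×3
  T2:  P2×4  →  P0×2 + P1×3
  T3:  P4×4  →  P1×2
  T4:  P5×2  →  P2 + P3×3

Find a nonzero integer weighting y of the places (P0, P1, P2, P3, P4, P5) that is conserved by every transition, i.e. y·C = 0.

Incidence matrix C (rows=places, cols=transitions):
       T0   T1   T2   T3   T4
   P0   1    0    2    0    0
   P1   0    0    3    2    0
   P2   0    3   -4    0    1
   P3   0    0    0    0    3
   P4  -3    3    0   -4    0
   P5   0   -4    0    0   -2

Candidate y = [3, 2, 3, 1, 1, 3]; check y·C column-wise:
  col T0: 3·1 + 2·0 + 3·0 + 1·0 + 1·-3 + 3·0 = 0
  col T1: 3·0 + 2·0 + 3·3 + 1·0 + 1·3 + 3·-4 = 0
  col T2: 3·2 + 2·3 + 3·-4 + 1·0 + 1·0 + 3·0 = 0
  col T3: 3·0 + 2·2 + 3·0 + 1·0 + 1·-4 + 3·0 = 0
  col T4: 3·0 + 2·0 + 3·1 + 1·3 + 1·0 + 3·-2 = 0

y = (P0:3, P1:2, P2:3, P3:1, P4:1, P5:3)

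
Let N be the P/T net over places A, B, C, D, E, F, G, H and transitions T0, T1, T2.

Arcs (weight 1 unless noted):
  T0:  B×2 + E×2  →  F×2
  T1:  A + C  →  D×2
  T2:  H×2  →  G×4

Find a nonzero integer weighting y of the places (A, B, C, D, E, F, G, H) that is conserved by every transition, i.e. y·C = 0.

y = (A:1, B:0, C:-1, D:0, E:0, F:0, G:0, H:0)

Incidence matrix C (rows=places, cols=transitions):
       T0   T1   T2
    A   0   -1    0
    B  -2    0    0
    C   0   -1    0
    D   0    2    0
    E  -2    0    0
    F   2    0    0
    G   0    0    4
    H   0    0   -2

Candidate y = [1, 0, -1, 0, 0, 0, 0, 0]; check y·C column-wise:
  col T0: 1·0 + 0·-2 + -1·0 + 0·-2 + 0·2 = 0
  col T1: 1·-1 + -1·-1 + 0·2 = 0
  col T2: 1·0 + -1·0 + 0·4 + 0·-2 = 0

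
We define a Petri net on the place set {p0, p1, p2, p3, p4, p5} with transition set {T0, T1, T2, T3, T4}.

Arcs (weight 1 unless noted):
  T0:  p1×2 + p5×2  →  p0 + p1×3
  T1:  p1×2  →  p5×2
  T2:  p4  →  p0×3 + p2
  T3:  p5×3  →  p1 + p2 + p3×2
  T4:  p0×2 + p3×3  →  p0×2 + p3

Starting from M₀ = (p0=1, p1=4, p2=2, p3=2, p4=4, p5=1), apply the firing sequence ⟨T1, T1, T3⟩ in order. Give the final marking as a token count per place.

(p0=1, p1=1, p2=3, p3=4, p4=4, p5=2)

step 1: fire T1:  (p0=1, p1=4, p2=2, p3=2, p4=4, p5=1) → (p0=1, p1=2, p2=2, p3=2, p4=4, p5=3)
step 2: fire T1:  (p0=1, p1=2, p2=2, p3=2, p4=4, p5=3) → (p0=1, p1=0, p2=2, p3=2, p4=4, p5=5)
step 3: fire T3:  (p0=1, p1=0, p2=2, p3=2, p4=4, p5=5) → (p0=1, p1=1, p2=3, p3=4, p4=4, p5=2)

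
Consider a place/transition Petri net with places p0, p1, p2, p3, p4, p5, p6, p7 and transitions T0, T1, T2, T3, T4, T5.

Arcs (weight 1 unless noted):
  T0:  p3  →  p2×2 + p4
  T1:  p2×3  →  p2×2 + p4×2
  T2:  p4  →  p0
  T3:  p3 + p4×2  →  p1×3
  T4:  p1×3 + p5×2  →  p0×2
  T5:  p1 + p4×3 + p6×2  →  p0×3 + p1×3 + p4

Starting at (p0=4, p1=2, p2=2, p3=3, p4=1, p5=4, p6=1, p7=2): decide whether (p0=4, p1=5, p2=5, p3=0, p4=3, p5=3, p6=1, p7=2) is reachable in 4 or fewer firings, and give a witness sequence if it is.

depth 0: 1 marking
depth 1: 3 markings reached so far
depth 2: 7 markings reached so far
depth 3: 16 markings reached so far
depth 4: 30 markings reached so far
target is not among the 30 markings reachable within 4 steps

NO — not reachable within 4 firings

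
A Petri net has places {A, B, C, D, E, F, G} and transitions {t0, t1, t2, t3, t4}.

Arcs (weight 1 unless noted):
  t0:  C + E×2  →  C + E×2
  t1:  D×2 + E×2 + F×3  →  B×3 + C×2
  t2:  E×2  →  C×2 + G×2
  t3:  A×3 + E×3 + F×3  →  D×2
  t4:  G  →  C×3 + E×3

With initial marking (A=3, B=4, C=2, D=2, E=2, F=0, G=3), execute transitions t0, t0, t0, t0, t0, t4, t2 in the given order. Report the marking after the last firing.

step 1: fire t0:  (A=3, B=4, C=2, D=2, E=2, F=0, G=3) → (A=3, B=4, C=2, D=2, E=2, F=0, G=3)
step 2: fire t0:  (A=3, B=4, C=2, D=2, E=2, F=0, G=3) → (A=3, B=4, C=2, D=2, E=2, F=0, G=3)
step 3: fire t0:  (A=3, B=4, C=2, D=2, E=2, F=0, G=3) → (A=3, B=4, C=2, D=2, E=2, F=0, G=3)
step 4: fire t0:  (A=3, B=4, C=2, D=2, E=2, F=0, G=3) → (A=3, B=4, C=2, D=2, E=2, F=0, G=3)
step 5: fire t0:  (A=3, B=4, C=2, D=2, E=2, F=0, G=3) → (A=3, B=4, C=2, D=2, E=2, F=0, G=3)
step 6: fire t4:  (A=3, B=4, C=2, D=2, E=2, F=0, G=3) → (A=3, B=4, C=5, D=2, E=5, F=0, G=2)
step 7: fire t2:  (A=3, B=4, C=5, D=2, E=5, F=0, G=2) → (A=3, B=4, C=7, D=2, E=3, F=0, G=4)

(A=3, B=4, C=7, D=2, E=3, F=0, G=4)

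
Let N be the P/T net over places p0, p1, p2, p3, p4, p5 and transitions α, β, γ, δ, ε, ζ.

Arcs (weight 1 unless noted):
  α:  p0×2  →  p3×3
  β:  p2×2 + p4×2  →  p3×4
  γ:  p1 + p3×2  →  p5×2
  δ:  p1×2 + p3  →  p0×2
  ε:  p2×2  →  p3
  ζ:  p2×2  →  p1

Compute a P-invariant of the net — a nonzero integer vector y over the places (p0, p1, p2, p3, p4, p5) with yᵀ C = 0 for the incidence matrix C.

y = (p0:3, p1:2, p2:1, p3:2, p4:3, p5:3)

Incidence matrix C (rows=places, cols=transitions):
        α    β    γ    δ    ε    ζ
   p0  -2    0    0    2    0    0
   p1   0    0   -1   -2    0    1
   p2   0   -2    0    0   -2   -2
   p3   3    4   -2   -1    1    0
   p4   0   -2    0    0    0    0
   p5   0    0    2    0    0    0

Candidate y = [3, 2, 1, 2, 3, 3]; check y·C column-wise:
  col α: 3·-2 + 2·0 + 1·0 + 2·3 + 3·0 + 3·0 = 0
  col β: 3·0 + 2·0 + 1·-2 + 2·4 + 3·-2 + 3·0 = 0
  col γ: 3·0 + 2·-1 + 1·0 + 2·-2 + 3·0 + 3·2 = 0
  col δ: 3·2 + 2·-2 + 1·0 + 2·-1 + 3·0 + 3·0 = 0
  col ε: 3·0 + 2·0 + 1·-2 + 2·1 + 3·0 + 3·0 = 0
  col ζ: 3·0 + 2·1 + 1·-2 + 2·0 + 3·0 + 3·0 = 0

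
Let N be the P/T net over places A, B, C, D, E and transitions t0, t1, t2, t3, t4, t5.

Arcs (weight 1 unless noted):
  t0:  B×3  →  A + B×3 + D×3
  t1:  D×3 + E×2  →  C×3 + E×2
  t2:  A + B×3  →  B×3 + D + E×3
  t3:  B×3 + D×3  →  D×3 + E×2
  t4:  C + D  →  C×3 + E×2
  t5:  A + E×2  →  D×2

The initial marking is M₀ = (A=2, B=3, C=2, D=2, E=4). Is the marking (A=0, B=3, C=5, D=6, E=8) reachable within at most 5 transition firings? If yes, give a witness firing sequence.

YES — reachable via ⟨t0, t1, t2, t2, t5⟩ (5 firings)

step 1: fire t0:  (A=2, B=3, C=2, D=2, E=4) → (A=3, B=3, C=2, D=5, E=4)
step 2: fire t1:  (A=3, B=3, C=2, D=5, E=4) → (A=3, B=3, C=5, D=2, E=4)
step 3: fire t2:  (A=3, B=3, C=5, D=2, E=4) → (A=2, B=3, C=5, D=3, E=7)
step 4: fire t2:  (A=2, B=3, C=5, D=3, E=7) → (A=1, B=3, C=5, D=4, E=10)
step 5: fire t5:  (A=1, B=3, C=5, D=4, E=10) → (A=0, B=3, C=5, D=6, E=8)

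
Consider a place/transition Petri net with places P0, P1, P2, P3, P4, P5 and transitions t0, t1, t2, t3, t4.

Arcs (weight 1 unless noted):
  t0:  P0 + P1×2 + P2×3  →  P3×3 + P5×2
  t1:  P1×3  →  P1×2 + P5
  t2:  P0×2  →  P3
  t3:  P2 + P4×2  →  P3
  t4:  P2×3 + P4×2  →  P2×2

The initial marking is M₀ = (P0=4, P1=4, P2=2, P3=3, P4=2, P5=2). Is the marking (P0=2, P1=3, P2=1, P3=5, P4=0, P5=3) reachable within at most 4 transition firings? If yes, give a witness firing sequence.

YES — reachable via ⟨t1, t2, t3⟩ (3 firings)

step 1: fire t1:  (P0=4, P1=4, P2=2, P3=3, P4=2, P5=2) → (P0=4, P1=3, P2=2, P3=3, P4=2, P5=3)
step 2: fire t2:  (P0=4, P1=3, P2=2, P3=3, P4=2, P5=3) → (P0=2, P1=3, P2=2, P3=4, P4=2, P5=3)
step 3: fire t3:  (P0=2, P1=3, P2=2, P3=4, P4=2, P5=3) → (P0=2, P1=3, P2=1, P3=5, P4=0, P5=3)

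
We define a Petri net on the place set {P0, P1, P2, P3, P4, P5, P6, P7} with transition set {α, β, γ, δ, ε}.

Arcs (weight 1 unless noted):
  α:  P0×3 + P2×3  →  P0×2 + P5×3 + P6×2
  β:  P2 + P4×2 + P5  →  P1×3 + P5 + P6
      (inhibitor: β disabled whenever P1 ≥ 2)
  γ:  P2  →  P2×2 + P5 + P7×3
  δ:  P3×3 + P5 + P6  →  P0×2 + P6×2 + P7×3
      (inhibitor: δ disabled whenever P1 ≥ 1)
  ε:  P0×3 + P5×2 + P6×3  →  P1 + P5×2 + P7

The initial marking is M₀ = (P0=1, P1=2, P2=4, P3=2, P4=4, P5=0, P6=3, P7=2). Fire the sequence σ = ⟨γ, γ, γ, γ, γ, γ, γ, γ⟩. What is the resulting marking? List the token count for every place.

(P0=1, P1=2, P2=12, P3=2, P4=4, P5=8, P6=3, P7=26)

step 1: fire γ:  (P0=1, P1=2, P2=4, P3=2, P4=4, P5=0, P6=3, P7=2) → (P0=1, P1=2, P2=5, P3=2, P4=4, P5=1, P6=3, P7=5)
step 2: fire γ:  (P0=1, P1=2, P2=5, P3=2, P4=4, P5=1, P6=3, P7=5) → (P0=1, P1=2, P2=6, P3=2, P4=4, P5=2, P6=3, P7=8)
step 3: fire γ:  (P0=1, P1=2, P2=6, P3=2, P4=4, P5=2, P6=3, P7=8) → (P0=1, P1=2, P2=7, P3=2, P4=4, P5=3, P6=3, P7=11)
step 4: fire γ:  (P0=1, P1=2, P2=7, P3=2, P4=4, P5=3, P6=3, P7=11) → (P0=1, P1=2, P2=8, P3=2, P4=4, P5=4, P6=3, P7=14)
step 5: fire γ:  (P0=1, P1=2, P2=8, P3=2, P4=4, P5=4, P6=3, P7=14) → (P0=1, P1=2, P2=9, P3=2, P4=4, P5=5, P6=3, P7=17)
step 6: fire γ:  (P0=1, P1=2, P2=9, P3=2, P4=4, P5=5, P6=3, P7=17) → (P0=1, P1=2, P2=10, P3=2, P4=4, P5=6, P6=3, P7=20)
step 7: fire γ:  (P0=1, P1=2, P2=10, P3=2, P4=4, P5=6, P6=3, P7=20) → (P0=1, P1=2, P2=11, P3=2, P4=4, P5=7, P6=3, P7=23)
step 8: fire γ:  (P0=1, P1=2, P2=11, P3=2, P4=4, P5=7, P6=3, P7=23) → (P0=1, P1=2, P2=12, P3=2, P4=4, P5=8, P6=3, P7=26)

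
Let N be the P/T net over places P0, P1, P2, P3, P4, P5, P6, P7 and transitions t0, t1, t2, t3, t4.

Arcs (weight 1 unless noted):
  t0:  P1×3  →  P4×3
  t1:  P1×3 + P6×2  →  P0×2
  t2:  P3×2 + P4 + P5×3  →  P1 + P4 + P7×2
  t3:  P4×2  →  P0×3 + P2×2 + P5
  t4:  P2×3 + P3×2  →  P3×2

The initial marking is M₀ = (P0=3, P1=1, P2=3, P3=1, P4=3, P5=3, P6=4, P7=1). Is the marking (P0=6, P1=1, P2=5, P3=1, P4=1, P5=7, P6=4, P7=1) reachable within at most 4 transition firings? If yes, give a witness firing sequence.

NO — not reachable within 4 firings

depth 0: 1 marking
depth 1: 2 markings reached so far
depth 2: 2 markings reached so far
(frontier empty at depth 2; search complete)
target is not among the 2 markings reachable within 4 steps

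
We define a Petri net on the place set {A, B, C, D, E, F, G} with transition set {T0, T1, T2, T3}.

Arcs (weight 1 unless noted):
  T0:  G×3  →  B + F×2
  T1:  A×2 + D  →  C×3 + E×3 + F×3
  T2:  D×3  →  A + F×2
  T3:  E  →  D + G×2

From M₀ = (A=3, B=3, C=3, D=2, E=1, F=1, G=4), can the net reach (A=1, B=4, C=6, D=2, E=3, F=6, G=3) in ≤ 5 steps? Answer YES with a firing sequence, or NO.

YES — reachable via ⟨T0, T1, T3⟩ (3 firings)

step 1: fire T0:  (A=3, B=3, C=3, D=2, E=1, F=1, G=4) → (A=3, B=4, C=3, D=2, E=1, F=3, G=1)
step 2: fire T1:  (A=3, B=4, C=3, D=2, E=1, F=3, G=1) → (A=1, B=4, C=6, D=1, E=4, F=6, G=1)
step 3: fire T3:  (A=1, B=4, C=6, D=1, E=4, F=6, G=1) → (A=1, B=4, C=6, D=2, E=3, F=6, G=3)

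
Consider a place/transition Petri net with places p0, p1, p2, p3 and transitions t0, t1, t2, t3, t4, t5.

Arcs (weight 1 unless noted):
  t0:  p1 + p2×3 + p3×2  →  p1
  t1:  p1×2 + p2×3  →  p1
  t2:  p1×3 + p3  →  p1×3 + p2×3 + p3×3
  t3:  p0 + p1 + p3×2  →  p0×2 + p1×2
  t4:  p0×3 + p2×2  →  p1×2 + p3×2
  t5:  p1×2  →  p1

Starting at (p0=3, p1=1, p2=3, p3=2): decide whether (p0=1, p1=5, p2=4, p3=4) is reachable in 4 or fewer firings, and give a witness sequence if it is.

NO — not reachable within 4 firings

depth 0: 1 marking
depth 1: 4 markings reached so far
depth 2: 9 markings reached so far
depth 3: 16 markings reached so far
depth 4: 27 markings reached so far
target is not among the 27 markings reachable within 4 steps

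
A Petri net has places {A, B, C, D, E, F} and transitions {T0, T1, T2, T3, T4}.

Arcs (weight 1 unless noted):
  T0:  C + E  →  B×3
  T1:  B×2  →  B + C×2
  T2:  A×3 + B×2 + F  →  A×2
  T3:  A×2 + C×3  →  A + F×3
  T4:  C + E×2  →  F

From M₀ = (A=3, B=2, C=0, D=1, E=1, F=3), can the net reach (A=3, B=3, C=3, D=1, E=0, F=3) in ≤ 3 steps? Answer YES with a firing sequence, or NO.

YES — reachable via ⟨T1, T0, T1⟩ (3 firings)

step 1: fire T1:  (A=3, B=2, C=0, D=1, E=1, F=3) → (A=3, B=1, C=2, D=1, E=1, F=3)
step 2: fire T0:  (A=3, B=1, C=2, D=1, E=1, F=3) → (A=3, B=4, C=1, D=1, E=0, F=3)
step 3: fire T1:  (A=3, B=4, C=1, D=1, E=0, F=3) → (A=3, B=3, C=3, D=1, E=0, F=3)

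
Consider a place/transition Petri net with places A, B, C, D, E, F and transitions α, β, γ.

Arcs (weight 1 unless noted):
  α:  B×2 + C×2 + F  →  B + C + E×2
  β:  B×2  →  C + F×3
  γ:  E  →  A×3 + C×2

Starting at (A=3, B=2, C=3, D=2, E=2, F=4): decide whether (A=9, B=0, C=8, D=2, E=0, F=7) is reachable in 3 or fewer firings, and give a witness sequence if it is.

step 1: fire β:  (A=3, B=2, C=3, D=2, E=2, F=4) → (A=3, B=0, C=4, D=2, E=2, F=7)
step 2: fire γ:  (A=3, B=0, C=4, D=2, E=2, F=7) → (A=6, B=0, C=6, D=2, E=1, F=7)
step 3: fire γ:  (A=6, B=0, C=6, D=2, E=1, F=7) → (A=9, B=0, C=8, D=2, E=0, F=7)

YES — reachable via ⟨β, γ, γ⟩ (3 firings)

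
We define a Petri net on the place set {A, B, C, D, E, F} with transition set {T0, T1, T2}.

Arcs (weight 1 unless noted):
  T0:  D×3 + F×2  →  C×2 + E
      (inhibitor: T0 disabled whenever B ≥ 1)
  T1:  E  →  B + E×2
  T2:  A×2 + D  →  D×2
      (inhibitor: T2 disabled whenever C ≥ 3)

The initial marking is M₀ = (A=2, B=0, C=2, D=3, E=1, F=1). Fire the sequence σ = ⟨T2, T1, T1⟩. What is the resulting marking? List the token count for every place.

(A=0, B=2, C=2, D=4, E=3, F=1)

step 1: fire T2:  (A=2, B=0, C=2, D=3, E=1, F=1) → (A=0, B=0, C=2, D=4, E=1, F=1)
step 2: fire T1:  (A=0, B=0, C=2, D=4, E=1, F=1) → (A=0, B=1, C=2, D=4, E=2, F=1)
step 3: fire T1:  (A=0, B=1, C=2, D=4, E=2, F=1) → (A=0, B=2, C=2, D=4, E=3, F=1)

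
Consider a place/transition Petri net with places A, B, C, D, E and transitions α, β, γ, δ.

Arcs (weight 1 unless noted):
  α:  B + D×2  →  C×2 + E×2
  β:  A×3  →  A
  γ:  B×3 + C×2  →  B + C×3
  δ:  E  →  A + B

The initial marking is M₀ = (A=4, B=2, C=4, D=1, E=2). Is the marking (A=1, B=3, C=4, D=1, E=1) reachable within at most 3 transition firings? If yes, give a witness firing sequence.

YES — reachable via ⟨β, δ, β⟩ (3 firings)

step 1: fire β:  (A=4, B=2, C=4, D=1, E=2) → (A=2, B=2, C=4, D=1, E=2)
step 2: fire δ:  (A=2, B=2, C=4, D=1, E=2) → (A=3, B=3, C=4, D=1, E=1)
step 3: fire β:  (A=3, B=3, C=4, D=1, E=1) → (A=1, B=3, C=4, D=1, E=1)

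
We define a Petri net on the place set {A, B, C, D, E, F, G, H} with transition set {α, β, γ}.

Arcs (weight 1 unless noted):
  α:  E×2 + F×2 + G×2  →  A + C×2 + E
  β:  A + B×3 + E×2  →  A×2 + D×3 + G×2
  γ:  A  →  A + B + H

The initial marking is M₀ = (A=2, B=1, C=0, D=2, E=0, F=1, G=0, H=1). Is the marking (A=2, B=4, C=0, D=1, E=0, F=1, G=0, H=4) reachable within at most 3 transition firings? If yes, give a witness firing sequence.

NO — not reachable within 3 firings

depth 0: 1 marking
depth 1: 2 markings reached so far
depth 2: 3 markings reached so far
depth 3: 4 markings reached so far
target is not among the 4 markings reachable within 3 steps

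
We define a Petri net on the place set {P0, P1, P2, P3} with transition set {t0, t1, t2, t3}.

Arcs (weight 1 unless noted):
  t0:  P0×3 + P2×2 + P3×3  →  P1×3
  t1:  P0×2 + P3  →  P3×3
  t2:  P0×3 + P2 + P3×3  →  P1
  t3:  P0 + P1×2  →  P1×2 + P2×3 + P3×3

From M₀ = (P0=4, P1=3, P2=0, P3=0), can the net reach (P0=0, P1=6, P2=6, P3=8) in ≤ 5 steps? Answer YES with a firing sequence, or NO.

NO — not reachable within 5 firings

depth 0: 1 marking
depth 1: 2 markings reached so far
depth 2: 6 markings reached so far
depth 3: 8 markings reached so far
depth 4: 9 markings reached so far
depth 5: 9 markings reached so far
(frontier empty at depth 5; search complete)
target is not among the 9 markings reachable within 5 steps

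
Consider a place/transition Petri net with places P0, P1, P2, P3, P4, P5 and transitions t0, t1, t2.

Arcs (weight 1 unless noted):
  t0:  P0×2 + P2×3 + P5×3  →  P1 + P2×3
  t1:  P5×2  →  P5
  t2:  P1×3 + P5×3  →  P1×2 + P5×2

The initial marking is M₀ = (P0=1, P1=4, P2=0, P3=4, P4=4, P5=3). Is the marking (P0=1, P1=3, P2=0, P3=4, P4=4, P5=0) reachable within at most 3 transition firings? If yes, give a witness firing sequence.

NO — not reachable within 3 firings

depth 0: 1 marking
depth 1: 3 markings reached so far
depth 2: 5 markings reached so far
depth 3: 5 markings reached so far
(frontier empty at depth 3; search complete)
target is not among the 5 markings reachable within 3 steps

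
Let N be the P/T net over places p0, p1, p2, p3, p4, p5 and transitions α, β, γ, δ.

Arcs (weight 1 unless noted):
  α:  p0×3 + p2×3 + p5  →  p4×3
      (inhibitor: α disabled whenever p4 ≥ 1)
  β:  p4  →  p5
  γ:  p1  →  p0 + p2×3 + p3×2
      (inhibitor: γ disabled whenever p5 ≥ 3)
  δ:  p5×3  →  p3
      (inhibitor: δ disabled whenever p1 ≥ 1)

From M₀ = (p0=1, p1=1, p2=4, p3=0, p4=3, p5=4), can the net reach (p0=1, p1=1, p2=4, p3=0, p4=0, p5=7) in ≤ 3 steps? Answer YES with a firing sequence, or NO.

YES — reachable via ⟨β, β, β⟩ (3 firings)

step 1: fire β:  (p0=1, p1=1, p2=4, p3=0, p4=3, p5=4) → (p0=1, p1=1, p2=4, p3=0, p4=2, p5=5)
step 2: fire β:  (p0=1, p1=1, p2=4, p3=0, p4=2, p5=5) → (p0=1, p1=1, p2=4, p3=0, p4=1, p5=6)
step 3: fire β:  (p0=1, p1=1, p2=4, p3=0, p4=1, p5=6) → (p0=1, p1=1, p2=4, p3=0, p4=0, p5=7)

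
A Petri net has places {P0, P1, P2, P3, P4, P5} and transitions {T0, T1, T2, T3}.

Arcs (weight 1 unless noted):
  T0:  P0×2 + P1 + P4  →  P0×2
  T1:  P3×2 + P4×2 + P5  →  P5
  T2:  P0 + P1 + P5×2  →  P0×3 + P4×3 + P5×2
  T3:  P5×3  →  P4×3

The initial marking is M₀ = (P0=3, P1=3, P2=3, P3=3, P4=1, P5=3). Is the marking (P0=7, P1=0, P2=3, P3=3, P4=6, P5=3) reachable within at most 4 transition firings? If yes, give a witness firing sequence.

YES — reachable via ⟨T0, T2, T2⟩ (3 firings)

step 1: fire T0:  (P0=3, P1=3, P2=3, P3=3, P4=1, P5=3) → (P0=3, P1=2, P2=3, P3=3, P4=0, P5=3)
step 2: fire T2:  (P0=3, P1=2, P2=3, P3=3, P4=0, P5=3) → (P0=5, P1=1, P2=3, P3=3, P4=3, P5=3)
step 3: fire T2:  (P0=5, P1=1, P2=3, P3=3, P4=3, P5=3) → (P0=7, P1=0, P2=3, P3=3, P4=6, P5=3)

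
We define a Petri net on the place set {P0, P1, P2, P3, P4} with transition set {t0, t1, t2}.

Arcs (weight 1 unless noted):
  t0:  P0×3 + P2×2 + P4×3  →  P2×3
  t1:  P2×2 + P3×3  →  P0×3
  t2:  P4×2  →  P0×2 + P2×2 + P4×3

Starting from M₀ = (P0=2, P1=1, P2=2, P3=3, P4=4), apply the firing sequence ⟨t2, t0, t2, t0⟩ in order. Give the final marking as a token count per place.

(P0=0, P1=1, P2=8, P3=3, P4=0)

step 1: fire t2:  (P0=2, P1=1, P2=2, P3=3, P4=4) → (P0=4, P1=1, P2=4, P3=3, P4=5)
step 2: fire t0:  (P0=4, P1=1, P2=4, P3=3, P4=5) → (P0=1, P1=1, P2=5, P3=3, P4=2)
step 3: fire t2:  (P0=1, P1=1, P2=5, P3=3, P4=2) → (P0=3, P1=1, P2=7, P3=3, P4=3)
step 4: fire t0:  (P0=3, P1=1, P2=7, P3=3, P4=3) → (P0=0, P1=1, P2=8, P3=3, P4=0)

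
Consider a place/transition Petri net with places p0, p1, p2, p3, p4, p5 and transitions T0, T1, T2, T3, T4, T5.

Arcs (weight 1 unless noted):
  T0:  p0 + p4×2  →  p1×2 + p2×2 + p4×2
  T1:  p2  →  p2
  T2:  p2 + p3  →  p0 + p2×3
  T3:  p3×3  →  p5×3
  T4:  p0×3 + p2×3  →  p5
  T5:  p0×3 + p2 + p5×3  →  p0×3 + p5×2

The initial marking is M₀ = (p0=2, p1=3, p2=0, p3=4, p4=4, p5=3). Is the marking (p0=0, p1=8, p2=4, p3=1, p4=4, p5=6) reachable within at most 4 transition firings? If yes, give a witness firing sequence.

NO — not reachable within 4 firings

depth 0: 1 marking
depth 1: 3 markings reached so far
depth 2: 6 markings reached so far
depth 3: 10 markings reached so far
depth 4: 16 markings reached so far
target is not among the 16 markings reachable within 4 steps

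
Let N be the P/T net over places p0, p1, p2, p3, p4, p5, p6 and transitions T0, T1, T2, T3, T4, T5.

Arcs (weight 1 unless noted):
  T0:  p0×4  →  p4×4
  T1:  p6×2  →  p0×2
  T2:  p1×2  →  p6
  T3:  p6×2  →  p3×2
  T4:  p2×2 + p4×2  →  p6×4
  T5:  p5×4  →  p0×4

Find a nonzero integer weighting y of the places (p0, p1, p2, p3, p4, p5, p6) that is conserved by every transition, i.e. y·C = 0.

Incidence matrix C (rows=places, cols=transitions):
       T0   T1   T2   T3   T4   T5
   p0  -4    2    0    0    0    4
   p1   0    0   -2    0    0    0
   p2   0    0    0    0   -2    0
   p3   0    0    0    2    0    0
   p4   4    0    0    0   -2    0
   p5   0    0    0    0    0   -4
   p6   0   -2    1   -2    4    0

Candidate y = [2, 1, 2, 2, 2, 2, 2]; check y·C column-wise:
  col T0: 2·-4 + 1·0 + 2·0 + 2·0 + 2·4 + 2·0 + 2·0 = 0
  col T1: 2·2 + 1·0 + 2·0 + 2·0 + 2·0 + 2·0 + 2·-2 = 0
  col T2: 2·0 + 1·-2 + 2·0 + 2·0 + 2·0 + 2·0 + 2·1 = 0
  col T3: 2·0 + 1·0 + 2·0 + 2·2 + 2·0 + 2·0 + 2·-2 = 0
  col T4: 2·0 + 1·0 + 2·-2 + 2·0 + 2·-2 + 2·0 + 2·4 = 0
  col T5: 2·4 + 1·0 + 2·0 + 2·0 + 2·0 + 2·-4 + 2·0 = 0

y = (p0:2, p1:1, p2:2, p3:2, p4:2, p5:2, p6:2)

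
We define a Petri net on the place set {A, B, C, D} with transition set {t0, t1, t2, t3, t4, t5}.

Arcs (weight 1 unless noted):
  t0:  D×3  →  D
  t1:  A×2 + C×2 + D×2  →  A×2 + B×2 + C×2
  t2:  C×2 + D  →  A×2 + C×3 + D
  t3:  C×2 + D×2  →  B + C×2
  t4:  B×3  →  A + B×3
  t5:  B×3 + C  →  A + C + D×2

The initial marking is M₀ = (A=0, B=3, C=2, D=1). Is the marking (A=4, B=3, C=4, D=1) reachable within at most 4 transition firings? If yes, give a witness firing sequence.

step 1: fire t2:  (A=0, B=3, C=2, D=1) → (A=2, B=3, C=3, D=1)
step 2: fire t2:  (A=2, B=3, C=3, D=1) → (A=4, B=3, C=4, D=1)

YES — reachable via ⟨t2, t2⟩ (2 firings)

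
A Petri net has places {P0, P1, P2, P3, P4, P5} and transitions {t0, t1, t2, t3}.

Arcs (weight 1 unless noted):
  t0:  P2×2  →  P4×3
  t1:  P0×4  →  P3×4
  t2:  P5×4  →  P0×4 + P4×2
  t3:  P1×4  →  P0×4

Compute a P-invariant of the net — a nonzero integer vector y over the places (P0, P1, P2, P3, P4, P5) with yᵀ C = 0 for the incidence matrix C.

y = (P0:1, P1:1, P2:-3, P3:1, P4:-2, P5:0)

Incidence matrix C (rows=places, cols=transitions):
       t0   t1   t2   t3
   P0   0   -4    4    4
   P1   0    0    0   -4
   P2  -2    0    0    0
   P3   0    4    0    0
   P4   3    0    2    0
   P5   0    0   -4    0

Candidate y = [1, 1, -3, 1, -2, 0]; check y·C column-wise:
  col t0: 1·0 + 1·0 + -3·-2 + 1·0 + -2·3 = 0
  col t1: 1·-4 + 1·0 + -3·0 + 1·4 + -2·0 = 0
  col t2: 1·4 + 1·0 + -3·0 + 1·0 + -2·2 + 0·-4 = 0
  col t3: 1·4 + 1·-4 + -3·0 + 1·0 + -2·0 = 0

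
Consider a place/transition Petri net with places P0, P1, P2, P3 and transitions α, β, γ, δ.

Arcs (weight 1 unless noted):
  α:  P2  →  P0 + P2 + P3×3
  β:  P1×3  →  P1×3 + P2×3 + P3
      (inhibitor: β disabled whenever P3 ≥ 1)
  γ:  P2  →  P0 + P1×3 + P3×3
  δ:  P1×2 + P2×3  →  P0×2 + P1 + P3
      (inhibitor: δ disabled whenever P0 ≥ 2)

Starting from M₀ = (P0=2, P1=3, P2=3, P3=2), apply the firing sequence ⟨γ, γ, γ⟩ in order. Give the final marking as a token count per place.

step 1: fire γ:  (P0=2, P1=3, P2=3, P3=2) → (P0=3, P1=6, P2=2, P3=5)
step 2: fire γ:  (P0=3, P1=6, P2=2, P3=5) → (P0=4, P1=9, P2=1, P3=8)
step 3: fire γ:  (P0=4, P1=9, P2=1, P3=8) → (P0=5, P1=12, P2=0, P3=11)

(P0=5, P1=12, P2=0, P3=11)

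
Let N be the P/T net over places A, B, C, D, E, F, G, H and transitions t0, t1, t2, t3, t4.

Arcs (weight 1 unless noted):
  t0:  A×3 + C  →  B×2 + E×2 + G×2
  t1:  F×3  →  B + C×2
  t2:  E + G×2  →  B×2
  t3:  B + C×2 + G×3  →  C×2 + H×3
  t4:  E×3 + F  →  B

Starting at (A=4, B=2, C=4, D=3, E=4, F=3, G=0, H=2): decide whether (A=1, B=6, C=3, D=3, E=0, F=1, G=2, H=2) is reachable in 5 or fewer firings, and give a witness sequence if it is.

YES — reachable via ⟨t0, t4, t4⟩ (3 firings)

step 1: fire t0:  (A=4, B=2, C=4, D=3, E=4, F=3, G=0, H=2) → (A=1, B=4, C=3, D=3, E=6, F=3, G=2, H=2)
step 2: fire t4:  (A=1, B=4, C=3, D=3, E=6, F=3, G=2, H=2) → (A=1, B=5, C=3, D=3, E=3, F=2, G=2, H=2)
step 3: fire t4:  (A=1, B=5, C=3, D=3, E=3, F=2, G=2, H=2) → (A=1, B=6, C=3, D=3, E=0, F=1, G=2, H=2)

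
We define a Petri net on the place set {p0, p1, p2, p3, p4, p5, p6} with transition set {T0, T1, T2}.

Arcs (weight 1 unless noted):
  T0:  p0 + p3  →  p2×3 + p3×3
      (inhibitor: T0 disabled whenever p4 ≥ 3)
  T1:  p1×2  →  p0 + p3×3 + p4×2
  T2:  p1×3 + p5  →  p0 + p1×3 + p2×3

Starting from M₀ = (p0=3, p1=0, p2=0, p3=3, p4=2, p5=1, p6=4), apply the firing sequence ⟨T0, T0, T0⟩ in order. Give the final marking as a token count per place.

(p0=0, p1=0, p2=9, p3=9, p4=2, p5=1, p6=4)

step 1: fire T0:  (p0=3, p1=0, p2=0, p3=3, p4=2, p5=1, p6=4) → (p0=2, p1=0, p2=3, p3=5, p4=2, p5=1, p6=4)
step 2: fire T0:  (p0=2, p1=0, p2=3, p3=5, p4=2, p5=1, p6=4) → (p0=1, p1=0, p2=6, p3=7, p4=2, p5=1, p6=4)
step 3: fire T0:  (p0=1, p1=0, p2=6, p3=7, p4=2, p5=1, p6=4) → (p0=0, p1=0, p2=9, p3=9, p4=2, p5=1, p6=4)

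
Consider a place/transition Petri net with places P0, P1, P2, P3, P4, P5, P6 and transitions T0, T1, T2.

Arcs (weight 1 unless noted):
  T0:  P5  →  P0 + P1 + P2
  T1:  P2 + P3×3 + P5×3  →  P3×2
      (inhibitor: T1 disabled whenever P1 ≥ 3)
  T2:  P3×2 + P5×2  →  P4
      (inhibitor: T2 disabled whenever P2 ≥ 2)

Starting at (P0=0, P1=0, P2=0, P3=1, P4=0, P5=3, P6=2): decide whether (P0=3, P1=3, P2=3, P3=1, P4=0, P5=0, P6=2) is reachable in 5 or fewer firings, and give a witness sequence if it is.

step 1: fire T0:  (P0=0, P1=0, P2=0, P3=1, P4=0, P5=3, P6=2) → (P0=1, P1=1, P2=1, P3=1, P4=0, P5=2, P6=2)
step 2: fire T0:  (P0=1, P1=1, P2=1, P3=1, P4=0, P5=2, P6=2) → (P0=2, P1=2, P2=2, P3=1, P4=0, P5=1, P6=2)
step 3: fire T0:  (P0=2, P1=2, P2=2, P3=1, P4=0, P5=1, P6=2) → (P0=3, P1=3, P2=3, P3=1, P4=0, P5=0, P6=2)

YES — reachable via ⟨T0, T0, T0⟩ (3 firings)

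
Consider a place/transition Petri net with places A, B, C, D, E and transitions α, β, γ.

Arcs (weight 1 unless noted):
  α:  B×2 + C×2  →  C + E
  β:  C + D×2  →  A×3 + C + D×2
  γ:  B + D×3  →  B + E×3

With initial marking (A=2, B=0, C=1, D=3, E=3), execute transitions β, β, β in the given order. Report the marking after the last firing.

(A=11, B=0, C=1, D=3, E=3)

step 1: fire β:  (A=2, B=0, C=1, D=3, E=3) → (A=5, B=0, C=1, D=3, E=3)
step 2: fire β:  (A=5, B=0, C=1, D=3, E=3) → (A=8, B=0, C=1, D=3, E=3)
step 3: fire β:  (A=8, B=0, C=1, D=3, E=3) → (A=11, B=0, C=1, D=3, E=3)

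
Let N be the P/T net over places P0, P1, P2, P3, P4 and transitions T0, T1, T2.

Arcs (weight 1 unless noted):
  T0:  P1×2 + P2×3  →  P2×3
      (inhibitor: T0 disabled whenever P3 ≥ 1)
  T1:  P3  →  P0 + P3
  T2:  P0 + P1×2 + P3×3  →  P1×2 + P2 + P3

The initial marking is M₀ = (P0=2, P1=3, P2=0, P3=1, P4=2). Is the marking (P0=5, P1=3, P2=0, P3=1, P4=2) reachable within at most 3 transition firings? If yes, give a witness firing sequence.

step 1: fire T1:  (P0=2, P1=3, P2=0, P3=1, P4=2) → (P0=3, P1=3, P2=0, P3=1, P4=2)
step 2: fire T1:  (P0=3, P1=3, P2=0, P3=1, P4=2) → (P0=4, P1=3, P2=0, P3=1, P4=2)
step 3: fire T1:  (P0=4, P1=3, P2=0, P3=1, P4=2) → (P0=5, P1=3, P2=0, P3=1, P4=2)

YES — reachable via ⟨T1, T1, T1⟩ (3 firings)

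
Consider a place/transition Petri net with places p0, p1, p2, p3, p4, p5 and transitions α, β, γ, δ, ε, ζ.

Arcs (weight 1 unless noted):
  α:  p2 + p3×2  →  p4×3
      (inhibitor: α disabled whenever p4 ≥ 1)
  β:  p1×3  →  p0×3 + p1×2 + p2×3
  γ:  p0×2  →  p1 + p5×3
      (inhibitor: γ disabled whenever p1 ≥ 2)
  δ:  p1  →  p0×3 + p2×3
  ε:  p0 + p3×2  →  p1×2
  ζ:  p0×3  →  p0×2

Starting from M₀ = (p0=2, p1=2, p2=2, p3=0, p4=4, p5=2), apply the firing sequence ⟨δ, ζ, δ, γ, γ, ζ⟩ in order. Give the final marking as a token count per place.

step 1: fire δ:  (p0=2, p1=2, p2=2, p3=0, p4=4, p5=2) → (p0=5, p1=1, p2=5, p3=0, p4=4, p5=2)
step 2: fire ζ:  (p0=5, p1=1, p2=5, p3=0, p4=4, p5=2) → (p0=4, p1=1, p2=5, p3=0, p4=4, p5=2)
step 3: fire δ:  (p0=4, p1=1, p2=5, p3=0, p4=4, p5=2) → (p0=7, p1=0, p2=8, p3=0, p4=4, p5=2)
step 4: fire γ:  (p0=7, p1=0, p2=8, p3=0, p4=4, p5=2) → (p0=5, p1=1, p2=8, p3=0, p4=4, p5=5)
step 5: fire γ:  (p0=5, p1=1, p2=8, p3=0, p4=4, p5=5) → (p0=3, p1=2, p2=8, p3=0, p4=4, p5=8)
step 6: fire ζ:  (p0=3, p1=2, p2=8, p3=0, p4=4, p5=8) → (p0=2, p1=2, p2=8, p3=0, p4=4, p5=8)

(p0=2, p1=2, p2=8, p3=0, p4=4, p5=8)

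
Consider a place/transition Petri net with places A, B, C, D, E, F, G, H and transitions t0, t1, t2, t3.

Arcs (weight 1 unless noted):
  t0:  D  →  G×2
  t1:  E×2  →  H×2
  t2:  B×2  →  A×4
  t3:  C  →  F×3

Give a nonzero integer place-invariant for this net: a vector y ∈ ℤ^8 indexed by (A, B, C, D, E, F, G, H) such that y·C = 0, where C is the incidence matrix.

y = (A:1, B:2, C:0, D:0, E:0, F:0, G:0, H:0)

Incidence matrix C (rows=places, cols=transitions):
       t0   t1   t2   t3
    A   0    0    4    0
    B   0    0   -2    0
    C   0    0    0   -1
    D  -1    0    0    0
    E   0   -2    0    0
    F   0    0    0    3
    G   2    0    0    0
    H   0    2    0    0

Candidate y = [1, 2, 0, 0, 0, 0, 0, 0]; check y·C column-wise:
  col t0: 1·0 + 2·0 + 0·-1 + 0·2 = 0
  col t1: 1·0 + 2·0 + 0·-2 + 0·2 = 0
  col t2: 1·4 + 2·-2 = 0
  col t3: 1·0 + 2·0 + 0·-1 + 0·3 = 0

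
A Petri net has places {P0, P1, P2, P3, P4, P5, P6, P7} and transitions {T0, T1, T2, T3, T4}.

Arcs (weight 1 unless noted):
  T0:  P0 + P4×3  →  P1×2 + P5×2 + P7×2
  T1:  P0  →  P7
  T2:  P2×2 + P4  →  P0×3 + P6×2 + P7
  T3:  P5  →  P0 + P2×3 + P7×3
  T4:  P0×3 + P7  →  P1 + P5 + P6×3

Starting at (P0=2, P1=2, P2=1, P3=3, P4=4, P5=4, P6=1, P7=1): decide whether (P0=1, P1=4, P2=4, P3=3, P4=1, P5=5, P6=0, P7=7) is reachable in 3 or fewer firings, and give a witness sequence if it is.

depth 0: 1 marking
depth 1: 4 markings reached so far
depth 2: 11 markings reached so far
depth 3: 22 markings reached so far
target is not among the 22 markings reachable within 3 steps

NO — not reachable within 3 firings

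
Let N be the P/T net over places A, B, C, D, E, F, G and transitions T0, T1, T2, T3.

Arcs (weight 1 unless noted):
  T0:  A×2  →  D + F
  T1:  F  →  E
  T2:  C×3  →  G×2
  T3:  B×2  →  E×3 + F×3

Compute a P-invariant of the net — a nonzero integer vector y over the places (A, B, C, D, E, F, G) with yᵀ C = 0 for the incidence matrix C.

Incidence matrix C (rows=places, cols=transitions):
       T0   T1   T2   T3
    A  -2    0    0    0
    B   0    0    0   -2
    C   0    0   -3    0
    D   1    0    0    0
    E   0    1    0    3
    F   1   -1    0    3
    G   0    0    2    0

Candidate y = [1, 0, 0, 2, 0, 0, 0]; check y·C column-wise:
  col T0: 1·-2 + 2·1 + 0·1 = 0
  col T1: 1·0 + 2·0 + 0·1 + 0·-1 = 0
  col T2: 1·0 + 0·-3 + 2·0 + 0·2 = 0
  col T3: 1·0 + 0·-2 + 2·0 + 0·3 + 0·3 = 0

y = (A:1, B:0, C:0, D:2, E:0, F:0, G:0)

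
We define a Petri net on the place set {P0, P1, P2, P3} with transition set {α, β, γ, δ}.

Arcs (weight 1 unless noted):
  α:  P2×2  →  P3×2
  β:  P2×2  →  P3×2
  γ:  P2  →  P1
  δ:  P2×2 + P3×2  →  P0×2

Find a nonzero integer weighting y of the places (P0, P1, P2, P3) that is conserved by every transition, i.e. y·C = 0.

Incidence matrix C (rows=places, cols=transitions):
        α    β    γ    δ
   P0   0    0    0    2
   P1   0    0    1    0
   P2  -2   -2   -1   -2
   P3   2    2    0   -2

Candidate y = [2, 1, 1, 1]; check y·C column-wise:
  col α: 2·0 + 1·0 + 1·-2 + 1·2 = 0
  col β: 2·0 + 1·0 + 1·-2 + 1·2 = 0
  col γ: 2·0 + 1·1 + 1·-1 + 1·0 = 0
  col δ: 2·2 + 1·0 + 1·-2 + 1·-2 = 0

y = (P0:2, P1:1, P2:1, P3:1)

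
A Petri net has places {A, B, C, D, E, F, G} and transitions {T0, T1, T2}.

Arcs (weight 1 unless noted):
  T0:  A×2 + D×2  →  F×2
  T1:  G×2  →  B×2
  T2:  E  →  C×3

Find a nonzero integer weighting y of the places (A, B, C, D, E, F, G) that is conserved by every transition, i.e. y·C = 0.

Incidence matrix C (rows=places, cols=transitions):
       T0   T1   T2
    A  -2    0    0
    B   0    2    0
    C   0    0    3
    D  -2    0    0
    E   0    0   -1
    F   2    0    0
    G   0   -2    0

Candidate y = [1, 0, 0, -1, 0, 0, 0]; check y·C column-wise:
  col T0: 1·-2 + -1·-2 + 0·2 = 0
  col T1: 1·0 + 0·2 + -1·0 + 0·-2 = 0
  col T2: 1·0 + 0·3 + -1·0 + 0·-1 = 0

y = (A:1, B:0, C:0, D:-1, E:0, F:0, G:0)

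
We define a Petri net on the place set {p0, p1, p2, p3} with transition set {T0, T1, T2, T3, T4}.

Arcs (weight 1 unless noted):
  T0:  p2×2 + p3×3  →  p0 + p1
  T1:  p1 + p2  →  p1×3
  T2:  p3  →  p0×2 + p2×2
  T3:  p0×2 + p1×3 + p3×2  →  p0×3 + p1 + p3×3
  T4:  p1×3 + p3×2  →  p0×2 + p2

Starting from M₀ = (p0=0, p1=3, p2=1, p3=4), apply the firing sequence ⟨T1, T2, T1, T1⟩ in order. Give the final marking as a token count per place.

step 1: fire T1:  (p0=0, p1=3, p2=1, p3=4) → (p0=0, p1=5, p2=0, p3=4)
step 2: fire T2:  (p0=0, p1=5, p2=0, p3=4) → (p0=2, p1=5, p2=2, p3=3)
step 3: fire T1:  (p0=2, p1=5, p2=2, p3=3) → (p0=2, p1=7, p2=1, p3=3)
step 4: fire T1:  (p0=2, p1=7, p2=1, p3=3) → (p0=2, p1=9, p2=0, p3=3)

(p0=2, p1=9, p2=0, p3=3)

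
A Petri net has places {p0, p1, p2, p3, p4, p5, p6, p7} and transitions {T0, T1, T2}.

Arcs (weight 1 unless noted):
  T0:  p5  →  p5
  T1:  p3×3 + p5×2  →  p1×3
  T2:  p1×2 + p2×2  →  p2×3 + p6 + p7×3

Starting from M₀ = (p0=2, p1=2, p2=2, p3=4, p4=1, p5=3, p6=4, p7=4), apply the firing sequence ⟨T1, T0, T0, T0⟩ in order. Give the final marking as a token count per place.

(p0=2, p1=5, p2=2, p3=1, p4=1, p5=1, p6=4, p7=4)

step 1: fire T1:  (p0=2, p1=2, p2=2, p3=4, p4=1, p5=3, p6=4, p7=4) → (p0=2, p1=5, p2=2, p3=1, p4=1, p5=1, p6=4, p7=4)
step 2: fire T0:  (p0=2, p1=5, p2=2, p3=1, p4=1, p5=1, p6=4, p7=4) → (p0=2, p1=5, p2=2, p3=1, p4=1, p5=1, p6=4, p7=4)
step 3: fire T0:  (p0=2, p1=5, p2=2, p3=1, p4=1, p5=1, p6=4, p7=4) → (p0=2, p1=5, p2=2, p3=1, p4=1, p5=1, p6=4, p7=4)
step 4: fire T0:  (p0=2, p1=5, p2=2, p3=1, p4=1, p5=1, p6=4, p7=4) → (p0=2, p1=5, p2=2, p3=1, p4=1, p5=1, p6=4, p7=4)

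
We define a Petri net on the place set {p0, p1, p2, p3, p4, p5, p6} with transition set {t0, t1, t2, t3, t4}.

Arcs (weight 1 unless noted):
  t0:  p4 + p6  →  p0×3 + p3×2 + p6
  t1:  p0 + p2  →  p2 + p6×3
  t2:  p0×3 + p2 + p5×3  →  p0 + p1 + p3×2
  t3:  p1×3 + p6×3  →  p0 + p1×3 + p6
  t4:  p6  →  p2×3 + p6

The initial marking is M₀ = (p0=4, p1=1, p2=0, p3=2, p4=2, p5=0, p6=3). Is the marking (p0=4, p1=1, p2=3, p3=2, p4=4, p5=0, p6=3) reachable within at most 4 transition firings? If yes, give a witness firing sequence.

NO — not reachable within 4 firings

depth 0: 1 marking
depth 1: 3 markings reached so far
depth 2: 7 markings reached so far
depth 3: 13 markings reached so far
depth 4: 22 markings reached so far
target is not among the 22 markings reachable within 4 steps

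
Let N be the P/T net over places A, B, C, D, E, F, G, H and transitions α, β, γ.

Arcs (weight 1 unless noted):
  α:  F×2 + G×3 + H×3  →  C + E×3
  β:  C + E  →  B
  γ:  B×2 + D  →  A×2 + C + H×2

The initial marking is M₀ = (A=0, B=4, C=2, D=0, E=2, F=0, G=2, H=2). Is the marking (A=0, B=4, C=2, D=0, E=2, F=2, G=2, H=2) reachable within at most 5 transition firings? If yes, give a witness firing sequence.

depth 0: 1 marking
depth 1: 2 markings reached so far
depth 2: 3 markings reached so far
depth 3: 3 markings reached so far
(frontier empty at depth 3; search complete)
target is not among the 3 markings reachable within 5 steps

NO — not reachable within 5 firings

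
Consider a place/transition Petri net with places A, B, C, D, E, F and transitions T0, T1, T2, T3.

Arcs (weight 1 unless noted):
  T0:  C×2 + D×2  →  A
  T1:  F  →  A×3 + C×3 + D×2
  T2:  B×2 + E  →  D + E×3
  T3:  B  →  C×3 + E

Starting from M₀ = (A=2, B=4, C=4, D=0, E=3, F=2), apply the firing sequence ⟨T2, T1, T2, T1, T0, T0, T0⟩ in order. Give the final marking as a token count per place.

step 1: fire T2:  (A=2, B=4, C=4, D=0, E=3, F=2) → (A=2, B=2, C=4, D=1, E=5, F=2)
step 2: fire T1:  (A=2, B=2, C=4, D=1, E=5, F=2) → (A=5, B=2, C=7, D=3, E=5, F=1)
step 3: fire T2:  (A=5, B=2, C=7, D=3, E=5, F=1) → (A=5, B=0, C=7, D=4, E=7, F=1)
step 4: fire T1:  (A=5, B=0, C=7, D=4, E=7, F=1) → (A=8, B=0, C=10, D=6, E=7, F=0)
step 5: fire T0:  (A=8, B=0, C=10, D=6, E=7, F=0) → (A=9, B=0, C=8, D=4, E=7, F=0)
step 6: fire T0:  (A=9, B=0, C=8, D=4, E=7, F=0) → (A=10, B=0, C=6, D=2, E=7, F=0)
step 7: fire T0:  (A=10, B=0, C=6, D=2, E=7, F=0) → (A=11, B=0, C=4, D=0, E=7, F=0)

(A=11, B=0, C=4, D=0, E=7, F=0)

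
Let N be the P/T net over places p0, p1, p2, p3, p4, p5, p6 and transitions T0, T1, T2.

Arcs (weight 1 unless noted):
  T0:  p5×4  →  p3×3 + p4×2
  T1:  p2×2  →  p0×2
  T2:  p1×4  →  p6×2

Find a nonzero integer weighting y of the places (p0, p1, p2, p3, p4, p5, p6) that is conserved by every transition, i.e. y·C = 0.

y = (p0:1, p1:0, p2:1, p3:0, p4:0, p5:0, p6:0)

Incidence matrix C (rows=places, cols=transitions):
       T0   T1   T2
   p0   0    2    0
   p1   0    0   -4
   p2   0   -2    0
   p3   3    0    0
   p4   2    0    0
   p5  -4    0    0
   p6   0    0    2

Candidate y = [1, 0, 1, 0, 0, 0, 0]; check y·C column-wise:
  col T0: 1·0 + 1·0 + 0·3 + 0·2 + 0·-4 = 0
  col T1: 1·2 + 1·-2 = 0
  col T2: 1·0 + 0·-4 + 1·0 + 0·2 = 0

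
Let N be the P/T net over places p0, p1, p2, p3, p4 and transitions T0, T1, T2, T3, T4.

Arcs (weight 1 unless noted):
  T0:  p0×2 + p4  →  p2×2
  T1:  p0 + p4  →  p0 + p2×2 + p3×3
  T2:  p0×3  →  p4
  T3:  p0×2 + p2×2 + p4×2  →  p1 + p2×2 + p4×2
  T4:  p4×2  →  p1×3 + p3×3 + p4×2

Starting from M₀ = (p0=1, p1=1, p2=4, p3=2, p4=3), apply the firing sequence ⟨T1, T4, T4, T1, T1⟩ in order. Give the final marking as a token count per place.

step 1: fire T1:  (p0=1, p1=1, p2=4, p3=2, p4=3) → (p0=1, p1=1, p2=6, p3=5, p4=2)
step 2: fire T4:  (p0=1, p1=1, p2=6, p3=5, p4=2) → (p0=1, p1=4, p2=6, p3=8, p4=2)
step 3: fire T4:  (p0=1, p1=4, p2=6, p3=8, p4=2) → (p0=1, p1=7, p2=6, p3=11, p4=2)
step 4: fire T1:  (p0=1, p1=7, p2=6, p3=11, p4=2) → (p0=1, p1=7, p2=8, p3=14, p4=1)
step 5: fire T1:  (p0=1, p1=7, p2=8, p3=14, p4=1) → (p0=1, p1=7, p2=10, p3=17, p4=0)

(p0=1, p1=7, p2=10, p3=17, p4=0)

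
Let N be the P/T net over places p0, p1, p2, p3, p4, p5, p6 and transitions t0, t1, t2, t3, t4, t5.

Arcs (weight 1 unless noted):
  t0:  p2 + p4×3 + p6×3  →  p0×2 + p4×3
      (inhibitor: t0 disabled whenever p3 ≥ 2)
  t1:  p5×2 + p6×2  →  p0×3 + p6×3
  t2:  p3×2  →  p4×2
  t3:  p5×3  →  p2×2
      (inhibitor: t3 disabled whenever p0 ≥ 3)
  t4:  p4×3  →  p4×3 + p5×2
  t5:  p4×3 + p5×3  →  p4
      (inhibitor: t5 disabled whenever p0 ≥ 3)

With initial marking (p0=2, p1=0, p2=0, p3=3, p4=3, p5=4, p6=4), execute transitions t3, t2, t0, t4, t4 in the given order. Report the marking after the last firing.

step 1: fire t3:  (p0=2, p1=0, p2=0, p3=3, p4=3, p5=4, p6=4) → (p0=2, p1=0, p2=2, p3=3, p4=3, p5=1, p6=4)
step 2: fire t2:  (p0=2, p1=0, p2=2, p3=3, p4=3, p5=1, p6=4) → (p0=2, p1=0, p2=2, p3=1, p4=5, p5=1, p6=4)
step 3: fire t0:  (p0=2, p1=0, p2=2, p3=1, p4=5, p5=1, p6=4) → (p0=4, p1=0, p2=1, p3=1, p4=5, p5=1, p6=1)
step 4: fire t4:  (p0=4, p1=0, p2=1, p3=1, p4=5, p5=1, p6=1) → (p0=4, p1=0, p2=1, p3=1, p4=5, p5=3, p6=1)
step 5: fire t4:  (p0=4, p1=0, p2=1, p3=1, p4=5, p5=3, p6=1) → (p0=4, p1=0, p2=1, p3=1, p4=5, p5=5, p6=1)

(p0=4, p1=0, p2=1, p3=1, p4=5, p5=5, p6=1)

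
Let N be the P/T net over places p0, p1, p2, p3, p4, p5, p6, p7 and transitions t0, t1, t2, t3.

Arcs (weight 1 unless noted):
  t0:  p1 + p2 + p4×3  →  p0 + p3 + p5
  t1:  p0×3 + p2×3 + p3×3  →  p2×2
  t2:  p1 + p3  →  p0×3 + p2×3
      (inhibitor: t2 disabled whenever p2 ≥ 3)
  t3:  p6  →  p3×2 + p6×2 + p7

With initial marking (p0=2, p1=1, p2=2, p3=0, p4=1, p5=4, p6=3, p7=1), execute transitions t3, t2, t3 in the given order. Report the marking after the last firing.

step 1: fire t3:  (p0=2, p1=1, p2=2, p3=0, p4=1, p5=4, p6=3, p7=1) → (p0=2, p1=1, p2=2, p3=2, p4=1, p5=4, p6=4, p7=2)
step 2: fire t2:  (p0=2, p1=1, p2=2, p3=2, p4=1, p5=4, p6=4, p7=2) → (p0=5, p1=0, p2=5, p3=1, p4=1, p5=4, p6=4, p7=2)
step 3: fire t3:  (p0=5, p1=0, p2=5, p3=1, p4=1, p5=4, p6=4, p7=2) → (p0=5, p1=0, p2=5, p3=3, p4=1, p5=4, p6=5, p7=3)

(p0=5, p1=0, p2=5, p3=3, p4=1, p5=4, p6=5, p7=3)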